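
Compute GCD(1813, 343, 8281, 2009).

49

1813 = 7² · 37; 343 = 7³; 8281 = 7² · 13²; 2009 = 7² · 41
gcd takes min exponent of each prime: 7² = 49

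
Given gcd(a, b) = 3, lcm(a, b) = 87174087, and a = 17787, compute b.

14703

Using ab = gcd(a,b)·lcm(a,b) = 3·87174087 = 261522261, we get b = 261522261/17787 = 14703.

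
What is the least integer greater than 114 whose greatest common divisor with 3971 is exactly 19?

Multiples of 19 above 114: 19·7, 19·8, … . Need the cofactor coprime to 3971/19 = 209.
Checking s = 7, 8, … the first with gcd(s, 209) = 1 is s = 7, giving 133.

133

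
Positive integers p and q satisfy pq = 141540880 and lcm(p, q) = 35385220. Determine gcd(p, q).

4

From gcd × lcm = pq: gcd = 141540880 / 35385220 = 4.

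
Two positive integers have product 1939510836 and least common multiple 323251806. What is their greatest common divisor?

From gcd × lcm = pq: gcd = 1939510836 / 323251806 = 6.

6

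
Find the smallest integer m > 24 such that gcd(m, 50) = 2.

gcd(m, 50) = 2 forces 2 | m; write m = 2s. Then gcd(2s, 2·25) = 2·gcd(s, 25), so need gcd(s, 25) = 1.
2s > 24 gives s ≥ 13. The least s ≥ 13 coprime to 25 is 13, so m = 2·13 = 26.

26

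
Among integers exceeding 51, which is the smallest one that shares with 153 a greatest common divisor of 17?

68

Multiples of 17 above 51: 17·4, 17·5, … . Need the cofactor coprime to 153/17 = 9.
Checking s = 4, 5, … the first with gcd(s, 9) = 1 is s = 4, giving 68.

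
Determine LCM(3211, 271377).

gcd first: 271377 = 84·3211 + 1653; 3211 = 1·1653 + 1558; 1653 = 1·1558 + 95; 1558 = 16·95 + 38; 95 = 2·38 + 19; 38 = 2·19 + 0 → gcd = 19
lcm = 3211·271377/gcd = 871391547/19 = 45862713

45862713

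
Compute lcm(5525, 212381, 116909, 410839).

5525 = 5² · 13 · 17; 212381 = 13 · 17 · 31²; 116909 = 13 · 17 · 23²; 410839 = 11 · 13³ · 17
lcm takes max exponent of each prime: 5² · 11 · 13³ · 17 · 23² · 31² = 5221445289775

5221445289775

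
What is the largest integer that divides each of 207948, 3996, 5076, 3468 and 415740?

12

207948 = 2² · 3 · 13 · 31 · 43; 3996 = 2² · 3³ · 37; 5076 = 2² · 3³ · 47; 3468 = 2² · 3 · 17²; 415740 = 2² · 3 · 5 · 13² · 41
gcd takes min exponent of each prime: 2² · 3 = 12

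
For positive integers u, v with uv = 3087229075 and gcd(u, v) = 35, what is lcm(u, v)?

88206545

gcd·lcm = product, so lcm = 3087229075/35 = 88206545.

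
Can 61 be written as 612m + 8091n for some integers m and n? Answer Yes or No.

gcd(612, 8091): 8091 = 13·612 + 135; 612 = 4·135 + 72; 135 = 1·72 + 63; 72 = 1·63 + 9; 63 = 7·9 + 0 → 9
9 does not divide 61, so a solution does not exist.

No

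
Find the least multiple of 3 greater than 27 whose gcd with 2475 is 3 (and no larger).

39

Multiples of 3 above 27: 3·10, 3·11, … . Need the cofactor coprime to 2475/3 = 825.
Checking s = 10, 11, … the first with gcd(s, 825) = 1 is s = 13, giving 39.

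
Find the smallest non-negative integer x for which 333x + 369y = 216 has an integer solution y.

35

Euclid: 369 = 1·333 + 36; 333 = 9·36 + 9; 36 = 4·9 + 0 → gcd = 9; 216 = 9·24.
Back-substitution yields 333·(10) + 369·(-9) = 9, so one solution is x = 10·24 = 240, y = -9·24 = -216.
Solutions in x differ by 369/9 = 41; the one in [0, 41) is 240 mod 41 = 35.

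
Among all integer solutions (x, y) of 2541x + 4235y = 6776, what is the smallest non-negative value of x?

Euclid: 4235 = 1·2541 + 1694; 2541 = 1·1694 + 847; 1694 = 2·847 + 0 → gcd = 847; 6776 = 847·8.
Back-substitution yields 2541·(2) + 4235·(-1) = 847, so one solution is x = 2·8 = 16, y = -1·8 = -8.
Solutions in x differ by 4235/847 = 5; the one in [0, 5) is 16 mod 5 = 1.

1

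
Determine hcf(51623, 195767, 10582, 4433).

143

51623 = 11 · 13 · 19²; 195767 = 11 · 13 · 37²; 10582 = 2 · 11 · 13 · 37; 4433 = 11 · 13 · 31
gcd takes min exponent of each prime: 11 · 13 = 143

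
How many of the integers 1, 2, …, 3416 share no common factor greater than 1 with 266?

Prime factors of 266: 2, 7, 19. Count integers ≤ 3416 divisible by none of them.
By inclusion–exclusion: 3416 − ⌊3416/2⌋ − ⌊3416/7⌋ − ⌊3416/19⌋ + ⌊3416/14⌋ + ⌊3416/38⌋ + ⌊3416/133⌋ − ⌊3416/266⌋ = 1387.

1387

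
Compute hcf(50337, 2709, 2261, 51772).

7

gcd(50337, 2709): 50337 = 18·2709 + 1575; 2709 = 1·1575 + 1134; 1575 = 1·1134 + 441; 1134 = 2·441 + 252; 441 = 1·252 + 189; 252 = 1·189 + 63; 189 = 3·63 + 0 → 63
gcd(63, 2261): 2261 = 35·63 + 56; 63 = 1·56 + 7; 56 = 8·7 + 0 → 7
gcd(7, 51772): 51772 = 7396·7 + 0 → 7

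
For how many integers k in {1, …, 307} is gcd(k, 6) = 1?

103

6 = 2·3. Inclusion–exclusion on these primes:
307 − ⌊307/2⌋ − ⌊307/3⌋ + ⌊307/6⌋ = 103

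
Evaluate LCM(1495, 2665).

61295

1495 = 5 · 13 · 23; 2665 = 5 · 13 · 41
max exponents: 5 · 13 · 23 · 41 = 61295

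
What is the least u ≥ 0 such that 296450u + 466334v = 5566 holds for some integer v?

1496

Reduce mod 466334: 296450u ≡ 5566 (mod 466334). With g = gcd(296450, 466334) = 242 dividing 5566, divide through: 1225u ≡ 23 (mod 1927).
Since gcd(1225, 1927) = 1, u ≡ 23·(1225)⁻¹ ≡ 1496 (mod 1927). Smallest non-negative: 1496.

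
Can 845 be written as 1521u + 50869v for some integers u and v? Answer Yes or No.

gcd(1521, 50869): 50869 = 33·1521 + 676; 1521 = 2·676 + 169; 676 = 4·169 + 0 → 169
169 divides 845, so a solution exists.

Yes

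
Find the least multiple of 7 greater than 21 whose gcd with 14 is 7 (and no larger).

35

gcd(m, 14) = 7 forces 7 | m; write m = 7s. Then gcd(7s, 7·2) = 7·gcd(s, 2), so need gcd(s, 2) = 1.
7s > 21 gives s ≥ 4. The least s ≥ 4 coprime to 2 is 5, so m = 7·5 = 35.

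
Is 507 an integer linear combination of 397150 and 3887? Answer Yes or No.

Yes

By Bézout, 397150m + 3887n = 507 has integer solutions iff gcd(397150, 3887) | 507.
Euclid: 397150 = 102·3887 + 676; 3887 = 5·676 + 507; 676 = 1·507 + 169; 507 = 3·169 + 0. gcd = 169; 507 mod 169 = 0. Yes.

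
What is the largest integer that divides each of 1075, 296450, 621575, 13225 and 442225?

gcd(1075, 296450): 296450 = 275·1075 + 825; 1075 = 1·825 + 250; 825 = 3·250 + 75; 250 = 3·75 + 25; 75 = 3·25 + 0 → 25
gcd(25, 621575): 621575 = 24863·25 + 0 → 25
gcd(25, 13225): 13225 = 529·25 + 0 → 25
gcd(25, 442225): 442225 = 17689·25 + 0 → 25

25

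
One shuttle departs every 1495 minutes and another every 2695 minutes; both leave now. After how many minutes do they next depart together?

1495 = 5 · 13 · 23; 2695 = 5 · 7² · 11
max exponents: 5 · 7² · 11 · 13 · 23 = 805805

805805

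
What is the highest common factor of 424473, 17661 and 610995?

gcd(424473, 17661): 424473 = 24·17661 + 609; 17661 = 29·609 + 0 → 609
gcd(609, 610995): 610995 = 1003·609 + 168; 609 = 3·168 + 105; 168 = 1·105 + 63; 105 = 1·63 + 42; 63 = 1·42 + 21; 42 = 2·21 + 0 → 21

21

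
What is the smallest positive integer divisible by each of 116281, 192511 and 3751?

116281 = 11² · 31²; 192511 = 11² · 37 · 43; 3751 = 11² · 31
lcm takes max exponent of each prime: 11² · 31² · 37 · 43 = 185003071

185003071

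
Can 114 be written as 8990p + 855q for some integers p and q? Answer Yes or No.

By Bézout, 8990p + 855q = 114 has integer solutions iff gcd(8990, 855) | 114.
Euclid: 8990 = 10·855 + 440; 855 = 1·440 + 415; 440 = 1·415 + 25; 415 = 16·25 + 15; 25 = 1·15 + 10; 15 = 1·10 + 5; 10 = 2·5 + 0. gcd = 5; 114 mod 5 = 4. No.

No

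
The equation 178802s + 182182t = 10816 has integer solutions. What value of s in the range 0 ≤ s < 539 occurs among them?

428

gcd(178802, 182182) = 338 (Euclid: 182182 = 1·178802 + 3380; 178802 = 52·3380 + 3042; 3380 = 1·3042 + 338; 3042 = 9·338 + 0), and 338 | 10816.
Extended Euclid: 178802·(-54) + 182182·(53) = 338. Scale by 32: s₀ = -1728.
General solution s = s₀ + 539k; reducing mod 539 gives s = 428 (and t = -420).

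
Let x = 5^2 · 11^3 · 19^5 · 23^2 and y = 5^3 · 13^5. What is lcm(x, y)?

80914900946662836625

max exponent per prime: 5^3 · 11^3 · 13^5 · 19^5 · 23^2 = 80914900946662836625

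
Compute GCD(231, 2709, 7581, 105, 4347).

21

gcd(231, 2709): 2709 = 11·231 + 168; 231 = 1·168 + 63; 168 = 2·63 + 42; 63 = 1·42 + 21; 42 = 2·21 + 0 → 21
gcd(21, 7581): 7581 = 361·21 + 0 → 21
gcd(21, 105): 105 = 5·21 + 0 → 21
gcd(21, 4347): 4347 = 207·21 + 0 → 21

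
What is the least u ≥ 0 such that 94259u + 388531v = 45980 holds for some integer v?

153

Reduce mod 388531: 94259u ≡ 45980 (mod 388531). With g = gcd(94259, 388531) = 2299 dividing 45980, divide through: 41u ≡ 20 (mod 169).
Since gcd(41, 169) = 1, u ≡ 20·(41)⁻¹ ≡ 153 (mod 169). Smallest non-negative: 153.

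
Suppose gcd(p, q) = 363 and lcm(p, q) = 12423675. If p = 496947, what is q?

9075

Using pq = gcd(p,q)·lcm(p,q) = 363·12423675 = 4509794025, we get q = 4509794025/496947 = 9075.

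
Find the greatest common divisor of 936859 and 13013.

77

Euclid: 936859 = 71·13013 + 12936; 13013 = 1·12936 + 77; 12936 = 168·77 + 0. Last nonzero remainder: 77.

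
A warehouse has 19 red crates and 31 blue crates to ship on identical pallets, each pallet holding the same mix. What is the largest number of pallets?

1

19 = 19
31 = 31
Common: 1 = 1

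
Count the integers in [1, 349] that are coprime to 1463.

258

1463 = 7·11·19. Inclusion–exclusion on these primes:
349 − ⌊349/7⌋ − ⌊349/11⌋ − ⌊349/19⌋ + ⌊349/77⌋ + ⌊349/133⌋ + ⌊349/209⌋ − ⌊349/1463⌋ = 258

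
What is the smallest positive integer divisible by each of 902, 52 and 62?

727012

lcm(902, 52) = 902·52/gcd = 46904/2 = 23452
lcm(23452, 62) = 23452·62/gcd = 1454024/2 = 727012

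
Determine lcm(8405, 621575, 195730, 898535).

13894981280238850

8405 = 5 · 41²; 621575 = 5² · 23² · 47; 195730 = 2 · 5 · 23² · 37; 898535 = 5 · 11 · 17 · 31²
lcm takes max exponent of each prime: 2 · 5² · 11 · 17 · 23² · 31² · 37 · 41² · 47 = 13894981280238850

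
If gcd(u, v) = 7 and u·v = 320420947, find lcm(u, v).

gcd·lcm = product, so lcm = 320420947/7 = 45774421.

45774421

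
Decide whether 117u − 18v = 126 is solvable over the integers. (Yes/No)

By Bézout, 117u − 18v = 126 has integer solutions iff gcd(117, 18) | 126.
Euclid: 117 = 6·18 + 9; 18 = 2·9 + 0. gcd = 9; 126 mod 9 = 0. Yes.

Yes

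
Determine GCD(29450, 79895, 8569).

19

gcd(29450, 79895): 79895 = 2·29450 + 20995; 29450 = 1·20995 + 8455; 20995 = 2·8455 + 4085; 8455 = 2·4085 + 285; 4085 = 14·285 + 95; 285 = 3·95 + 0 → 95
gcd(95, 8569): 8569 = 90·95 + 19; 95 = 5·19 + 0 → 19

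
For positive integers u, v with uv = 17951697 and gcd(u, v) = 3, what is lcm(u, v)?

5983899

gcd·lcm = product, so lcm = 17951697/3 = 5983899.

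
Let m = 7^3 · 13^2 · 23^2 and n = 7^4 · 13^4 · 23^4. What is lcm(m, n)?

19190085661201

max exponent per prime: 7^4 · 13^4 · 23^4 = 19190085661201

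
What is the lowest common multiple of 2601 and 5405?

gcd first: 5405 = 2·2601 + 203; 2601 = 12·203 + 165; 203 = 1·165 + 38; 165 = 4·38 + 13; 38 = 2·13 + 12; 13 = 1·12 + 1; 12 = 12·1 + 0 → gcd = 1
lcm = 2601·5405/gcd = 14058405/1 = 14058405

14058405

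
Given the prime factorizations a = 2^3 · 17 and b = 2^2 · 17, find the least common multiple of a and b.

136

max exponent per prime: 2^3 · 17 = 136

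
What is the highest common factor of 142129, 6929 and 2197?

gcd(142129, 6929): 142129 = 20·6929 + 3549; 6929 = 1·3549 + 3380; 3549 = 1·3380 + 169; 3380 = 20·169 + 0 → 169
gcd(169, 2197): 2197 = 13·169 + 0 → 169

169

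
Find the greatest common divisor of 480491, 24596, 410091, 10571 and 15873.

480491 = 11³ · 19²; 24596 = 2² · 11 · 13 · 43; 410091 = 3 · 11 · 17² · 43; 10571 = 11 · 31²; 15873 = 3 · 11 · 13 · 37
gcd takes min exponent of each prime: 11 = 11

11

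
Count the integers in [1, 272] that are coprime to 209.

235

209 = 11·19. Inclusion–exclusion on these primes:
272 − ⌊272/11⌋ − ⌊272/19⌋ + ⌊272/209⌋ = 235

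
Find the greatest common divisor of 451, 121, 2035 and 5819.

11

gcd(451, 121): 451 = 3·121 + 88; 121 = 1·88 + 33; 88 = 2·33 + 22; 33 = 1·22 + 11; 22 = 2·11 + 0 → 11
gcd(11, 2035): 2035 = 185·11 + 0 → 11
gcd(11, 5819): 5819 = 529·11 + 0 → 11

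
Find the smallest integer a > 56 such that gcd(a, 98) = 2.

58

Multiples of 2 above 56: 2·29, 2·30, … . Need the cofactor coprime to 98/2 = 49.
Checking s = 29, 30, … the first with gcd(s, 49) = 1 is s = 29, giving 58.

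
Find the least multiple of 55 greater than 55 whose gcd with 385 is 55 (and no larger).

Multiples of 55 above 55: 55·2, 55·3, … . Need the cofactor coprime to 385/55 = 7.
Checking s = 2, 3, … the first with gcd(s, 7) = 1 is s = 2, giving 110.

110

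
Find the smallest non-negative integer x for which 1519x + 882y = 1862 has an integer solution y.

14

Reduce mod 882: 1519x ≡ 1862 (mod 882). With g = gcd(1519, 882) = 49 dividing 1862, divide through: 31x ≡ 38 (mod 18).
Since gcd(31, 18) = 1, x ≡ 38·(31)⁻¹ ≡ 14 (mod 18). Smallest non-negative: 14.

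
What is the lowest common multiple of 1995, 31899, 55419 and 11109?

lcm(1995, 31899) = 1995·31899/gcd = 63638505/21 = 3030405
lcm(3030405, 55419) = 3030405·55419/gcd = 167942014695/147 = 1142462685
lcm(1142462685, 11109) = 1142462685·11109/gcd = 12691617967665/21 = 604362760365

604362760365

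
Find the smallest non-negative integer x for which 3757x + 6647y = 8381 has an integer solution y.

4

gcd(3757, 6647) = 289 (Euclid: 6647 = 1·3757 + 2890; 3757 = 1·2890 + 867; 2890 = 3·867 + 289; 867 = 3·289 + 0), and 289 | 8381.
Extended Euclid: 3757·(-7) + 6647·(4) = 289. Scale by 29: x₀ = -203.
General solution x = x₀ + 23t; reducing mod 23 gives x = 4 (and y = -1).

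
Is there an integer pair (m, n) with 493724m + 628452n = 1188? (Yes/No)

Yes

gcd(493724, 628452): 628452 = 1·493724 + 134728; 493724 = 3·134728 + 89540; 134728 = 1·89540 + 45188; 89540 = 1·45188 + 44352; 45188 = 1·44352 + 836; 44352 = 53·836 + 44; 836 = 19·44 + 0 → 44
44 divides 1188, so a solution exists.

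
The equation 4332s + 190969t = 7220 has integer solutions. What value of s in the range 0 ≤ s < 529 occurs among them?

Euclid: 190969 = 44·4332 + 361; 4332 = 12·361 + 0 → gcd = 361; 7220 = 361·20.
Back-substitution yields 4332·(-44) + 190969·(1) = 361, so one solution is s = -44·20 = -880, t = 1·20 = 20.
Solutions in s differ by 190969/361 = 529; the one in [0, 529) is -880 mod 529 = 178.

178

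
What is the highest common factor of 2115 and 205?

5

2115 = 3² · 5 · 47
205 = 5 · 41
Common: 5 = 5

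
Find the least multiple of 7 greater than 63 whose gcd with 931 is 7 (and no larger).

70

931 = 7·133. Any t with gcd(t, 931) = 7 is a multiple of 7, say 7s, with s coprime to 133.
Need s > 63/7, so s ≥ 10. First s ≥ 10 with gcd(s, 133) = 1 is s = 10. Thus t = 7·10 = 70.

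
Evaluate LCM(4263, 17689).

1538943

4263 = 3 · 7² · 29; 17689 = 7² · 19²
max exponents: 3 · 7² · 19² · 29 = 1538943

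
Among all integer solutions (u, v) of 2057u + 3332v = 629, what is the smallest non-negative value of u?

57

gcd(2057, 3332) = 17 (Euclid: 3332 = 1·2057 + 1275; 2057 = 1·1275 + 782; 1275 = 1·782 + 493; 782 = 1·493 + 289; 493 = 1·289 + 204; 289 = 1·204 + 85; 204 = 2·85 + 34; 85 = 2·34 + 17; 34 = 2·17 + 0), and 17 | 629.
Extended Euclid: 2057·(81) + 3332·(-50) = 17. Scale by 37: u₀ = 2997.
General solution u = u₀ + 196t; reducing mod 196 gives u = 57 (and v = -35).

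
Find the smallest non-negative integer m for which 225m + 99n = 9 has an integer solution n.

4

Reduce mod 99: 225m ≡ 9 (mod 99). With g = gcd(225, 99) = 9 dividing 9, divide through: 25m ≡ 1 (mod 11).
Since gcd(25, 11) = 1, m ≡ 1·(25)⁻¹ ≡ 4 (mod 11). Smallest non-negative: 4.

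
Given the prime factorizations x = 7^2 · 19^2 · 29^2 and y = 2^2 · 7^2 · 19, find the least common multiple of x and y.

max exponent per prime: 2^2 · 7^2 · 19^2 · 29^2 = 59505796

59505796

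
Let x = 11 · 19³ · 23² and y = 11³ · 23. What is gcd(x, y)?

min exponent per shared prime: 11 · 23 = 253

253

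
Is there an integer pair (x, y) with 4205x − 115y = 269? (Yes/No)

No

By Bézout, 4205x − 115y = 269 has integer solutions iff gcd(4205, 115) | 269.
Euclid: 4205 = 36·115 + 65; 115 = 1·65 + 50; 65 = 1·50 + 15; 50 = 3·15 + 5; 15 = 3·5 + 0. gcd = 5; 269 mod 5 = 4. No.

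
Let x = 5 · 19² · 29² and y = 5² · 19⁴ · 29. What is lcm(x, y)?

max exponent per prime: 5² · 19⁴ · 29² = 2739999025

2739999025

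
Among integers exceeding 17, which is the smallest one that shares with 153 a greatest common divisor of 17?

Multiples of 17 above 17: 17·2, 17·3, … . Need the cofactor coprime to 153/17 = 9.
Checking s = 2, 3, … the first with gcd(s, 9) = 1 is s = 2, giving 34.

34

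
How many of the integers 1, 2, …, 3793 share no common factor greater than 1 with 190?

Prime factors of 190: 2, 5, 19. Count integers ≤ 3793 divisible by none of them.
By inclusion–exclusion: 3793 − ⌊3793/2⌋ − ⌊3793/5⌋ − ⌊3793/19⌋ + ⌊3793/10⌋ + ⌊3793/38⌋ + ⌊3793/95⌋ − ⌊3793/190⌋ = 1438.

1438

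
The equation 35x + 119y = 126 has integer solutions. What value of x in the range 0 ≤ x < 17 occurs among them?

Euclid: 119 = 3·35 + 14; 35 = 2·14 + 7; 14 = 2·7 + 0 → gcd = 7; 126 = 7·18.
Back-substitution yields 35·(7) + 119·(-2) = 7, so one solution is x = 7·18 = 126, y = -2·18 = -36.
Solutions in x differ by 119/7 = 17; the one in [0, 17) is 126 mod 17 = 7.

7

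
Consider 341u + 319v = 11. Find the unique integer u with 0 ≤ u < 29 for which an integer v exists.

gcd(341, 319) = 11 (Euclid: 341 = 1·319 + 22; 319 = 14·22 + 11; 22 = 2·11 + 0), and 11 | 11.
Extended Euclid: 341·(-14) + 319·(15) = 11. Scale by 1: u₀ = -14.
General solution u = u₀ + 29t; reducing mod 29 gives u = 15 (and v = -16).

15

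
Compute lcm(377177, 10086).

377177 = 23³ · 31; 10086 = 2 · 3 · 41²
max exponents: 2 · 3 · 23³ · 31 · 41² = 3804207222

3804207222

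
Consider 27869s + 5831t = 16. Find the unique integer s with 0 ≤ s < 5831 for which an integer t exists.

2122

Reduce mod 5831: 27869s ≡ 16 (mod 5831). With g = gcd(27869, 5831) = 1 dividing 16, divide through: 27869s ≡ 16 (mod 5831).
Since gcd(27869, 5831) = 1, s ≡ 16·(27869)⁻¹ ≡ 2122 (mod 5831). Smallest non-negative: 2122.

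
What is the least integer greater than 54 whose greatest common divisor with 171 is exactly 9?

63

Multiples of 9 above 54: 9·7, 9·8, … . Need the cofactor coprime to 171/9 = 19.
Checking s = 7, 8, … the first with gcd(s, 19) = 1 is s = 7, giving 63.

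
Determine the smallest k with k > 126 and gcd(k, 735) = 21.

gcd(k, 735) = 21 forces 21 | k; write k = 21s. Then gcd(21s, 21·35) = 21·gcd(s, 35), so need gcd(s, 35) = 1.
21s > 126 gives s ≥ 7. The least s ≥ 7 coprime to 35 is 8, so k = 21·8 = 168.

168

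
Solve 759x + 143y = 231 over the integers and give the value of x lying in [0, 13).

gcd(759, 143) = 11 (Euclid: 759 = 5·143 + 44; 143 = 3·44 + 11; 44 = 4·11 + 0), and 11 | 231.
Extended Euclid: 759·(-3) + 143·(16) = 11. Scale by 21: x₀ = -63.
General solution x = x₀ + 13t; reducing mod 13 gives x = 2 (and y = -9).

2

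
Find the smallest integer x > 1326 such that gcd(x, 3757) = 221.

3757 = 221·17. Any x with gcd(x, 3757) = 221 is a multiple of 221, say 221s, with s coprime to 17.
Need s > 1326/221, so s ≥ 7. First s ≥ 7 with gcd(s, 17) = 1 is s = 7. Thus x = 221·7 = 1547.

1547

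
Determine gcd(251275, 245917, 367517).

251275 = 5² · 19 · 23²; 245917 = 7 · 19 · 43²; 367517 = 19 · 23 · 29²
gcd takes min exponent of each prime: 19 = 19

19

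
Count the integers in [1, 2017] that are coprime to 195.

993

Prime factors of 195: 3, 5, 13. Count integers ≤ 2017 divisible by none of them.
By inclusion–exclusion: 2017 − ⌊2017/3⌋ − ⌊2017/5⌋ − ⌊2017/13⌋ + ⌊2017/15⌋ + ⌊2017/39⌋ + ⌊2017/65⌋ − ⌊2017/195⌋ = 993.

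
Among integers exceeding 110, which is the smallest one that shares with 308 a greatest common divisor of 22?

198

Multiples of 22 above 110: 22·6, 22·7, … . Need the cofactor coprime to 308/22 = 14.
Checking s = 6, 7, … the first with gcd(s, 14) = 1 is s = 9, giving 198.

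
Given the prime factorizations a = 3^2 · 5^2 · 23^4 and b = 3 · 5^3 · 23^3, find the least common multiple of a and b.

max exponent per prime: 3^2 · 5^3 · 23^4 = 314821125

314821125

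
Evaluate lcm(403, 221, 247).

403 = 13 · 31; 221 = 13 · 17; 247 = 13 · 19
lcm takes max exponent of each prime: 13 · 17 · 19 · 31 = 130169

130169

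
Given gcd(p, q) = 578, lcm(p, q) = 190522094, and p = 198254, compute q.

555458

p·q = gcd·lcm = 578·190522094 = 110121770332, so q = 110121770332/198254 = 555458.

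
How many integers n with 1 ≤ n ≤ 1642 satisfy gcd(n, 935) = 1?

935 = 5·11·17. Inclusion–exclusion on these primes:
1642 − ⌊1642/5⌋ − ⌊1642/11⌋ − ⌊1642/17⌋ + ⌊1642/55⌋ + ⌊1642/85⌋ + ⌊1642/187⌋ − ⌊1642/935⌋ = 1124

1124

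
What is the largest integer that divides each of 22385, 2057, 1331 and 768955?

121

22385 = 5 · 11² · 37; 2057 = 11² · 17; 1331 = 11³; 768955 = 5 · 11² · 31 · 41
gcd takes min exponent of each prime: 11² = 121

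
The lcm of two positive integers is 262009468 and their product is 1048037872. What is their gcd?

gcd·lcm = product, so gcd = 1048037872/262009468 = 4.

4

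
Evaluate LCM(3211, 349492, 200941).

7895373772

3211 = 13² · 19; 349492 = 2² · 11 · 13² · 47; 200941 = 13² · 29 · 41
lcm takes max exponent of each prime: 2² · 11 · 13² · 19 · 29 · 41 · 47 = 7895373772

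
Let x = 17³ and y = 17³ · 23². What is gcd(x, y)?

min exponent per shared prime: 17³ = 4913

4913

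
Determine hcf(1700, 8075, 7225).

gcd(1700, 8075): 8075 = 4·1700 + 1275; 1700 = 1·1275 + 425; 1275 = 3·425 + 0 → 425
gcd(425, 7225): 7225 = 17·425 + 0 → 425

425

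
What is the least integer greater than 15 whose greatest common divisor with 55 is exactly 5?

55 = 5·11. Any t with gcd(t, 55) = 5 is a multiple of 5, say 5s, with s coprime to 11.
Need s > 15/5, so s ≥ 4. First s ≥ 4 with gcd(s, 11) = 1 is s = 4. Thus t = 5·4 = 20.

20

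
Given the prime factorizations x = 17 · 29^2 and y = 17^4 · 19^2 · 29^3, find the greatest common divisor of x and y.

14297

min exponent per shared prime: 17 · 29^2 = 14297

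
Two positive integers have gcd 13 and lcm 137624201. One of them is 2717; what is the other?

a·b = gcd·lcm = 13·137624201 = 1789114613, so b = 1789114613/2717 = 658489.

658489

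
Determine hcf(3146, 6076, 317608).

2

gcd(3146, 6076): 6076 = 1·3146 + 2930; 3146 = 1·2930 + 216; 2930 = 13·216 + 122; 216 = 1·122 + 94; 122 = 1·94 + 28; 94 = 3·28 + 10; 28 = 2·10 + 8; 10 = 1·8 + 2; 8 = 4·2 + 0 → 2
gcd(2, 317608): 317608 = 158804·2 + 0 → 2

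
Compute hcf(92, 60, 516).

gcd(92, 60): 92 = 1·60 + 32; 60 = 1·32 + 28; 32 = 1·28 + 4; 28 = 7·4 + 0 → 4
gcd(4, 516): 516 = 129·4 + 0 → 4

4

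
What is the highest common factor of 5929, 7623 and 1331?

gcd(5929, 7623): 7623 = 1·5929 + 1694; 5929 = 3·1694 + 847; 1694 = 2·847 + 0 → 847
gcd(847, 1331): 1331 = 1·847 + 484; 847 = 1·484 + 363; 484 = 1·363 + 121; 363 = 3·121 + 0 → 121

121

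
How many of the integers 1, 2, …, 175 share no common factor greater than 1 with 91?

138

Prime factors of 91: 7, 13. Count integers ≤ 175 divisible by none of them.
By inclusion–exclusion: 175 − ⌊175/7⌋ − ⌊175/13⌋ + ⌊175/91⌋ = 138.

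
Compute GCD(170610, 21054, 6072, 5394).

gcd(170610, 21054): 170610 = 8·21054 + 2178; 21054 = 9·2178 + 1452; 2178 = 1·1452 + 726; 1452 = 2·726 + 0 → 726
gcd(726, 6072): 6072 = 8·726 + 264; 726 = 2·264 + 198; 264 = 1·198 + 66; 198 = 3·66 + 0 → 66
gcd(66, 5394): 5394 = 81·66 + 48; 66 = 1·48 + 18; 48 = 2·18 + 12; 18 = 1·12 + 6; 12 = 2·6 + 0 → 6

6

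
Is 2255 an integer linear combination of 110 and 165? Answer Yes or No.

Yes

gcd(110, 165): 165 = 1·110 + 55; 110 = 2·55 + 0 → 55
55 divides 2255, so a solution exists.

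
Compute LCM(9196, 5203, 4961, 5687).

761989756

9196 = 2² · 11² · 19; 5203 = 11² · 43; 4961 = 11² · 41; 5687 = 11² · 47
lcm takes max exponent of each prime: 2² · 11² · 19 · 41 · 43 · 47 = 761989756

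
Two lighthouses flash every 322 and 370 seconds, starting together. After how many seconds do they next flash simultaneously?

59570

gcd first: 370 = 1·322 + 48; 322 = 6·48 + 34; 48 = 1·34 + 14; 34 = 2·14 + 6; 14 = 2·6 + 2; 6 = 3·2 + 0 → gcd = 2
lcm = 322·370/gcd = 119140/2 = 59570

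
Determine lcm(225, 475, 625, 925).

3954375

lcm(225, 475) = 225·475/gcd = 106875/25 = 4275
lcm(4275, 625) = 4275·625/gcd = 2671875/25 = 106875
lcm(106875, 925) = 106875·925/gcd = 98859375/25 = 3954375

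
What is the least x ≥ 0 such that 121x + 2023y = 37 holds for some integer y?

Euclid: 2023 = 16·121 + 87; 121 = 1·87 + 34; 87 = 2·34 + 19; 34 = 1·19 + 15; 19 = 1·15 + 4; 15 = 3·4 + 3; 4 = 1·3 + 1; 3 = 3·1 + 0 → gcd = 1; 37 = 1·37.
Back-substitution yields 121·(-535) + 2023·(32) = 1, so one solution is x = -535·37 = -19795, y = 32·37 = 1184.
Solutions in x differ by 2023/1 = 2023; the one in [0, 2023) is -19795 mod 2023 = 435.

435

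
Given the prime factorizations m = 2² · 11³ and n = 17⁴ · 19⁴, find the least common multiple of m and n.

57949292243084

max exponent per prime: 2² · 11³ · 17⁴ · 19⁴ = 57949292243084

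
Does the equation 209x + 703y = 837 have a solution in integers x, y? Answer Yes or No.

gcd(209, 703): 703 = 3·209 + 76; 209 = 2·76 + 57; 76 = 1·57 + 19; 57 = 3·19 + 0 → 19
19 does not divide 837, so a solution does not exist.

No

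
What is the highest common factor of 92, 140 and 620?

gcd(92, 140): 140 = 1·92 + 48; 92 = 1·48 + 44; 48 = 1·44 + 4; 44 = 11·4 + 0 → 4
gcd(4, 620): 620 = 155·4 + 0 → 4

4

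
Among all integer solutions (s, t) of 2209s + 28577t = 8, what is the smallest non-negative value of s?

Reduce mod 28577: 2209s ≡ 8 (mod 28577). With g = gcd(2209, 28577) = 1 dividing 8, divide through: 2209s ≡ 8 (mod 28577).
Since gcd(2209, 28577) = 1, s ≡ 8·(2209)⁻¹ ≡ 13881 (mod 28577). Smallest non-negative: 13881.

13881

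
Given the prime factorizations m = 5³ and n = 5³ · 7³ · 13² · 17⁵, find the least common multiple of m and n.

10288106339875

max exponent per prime: 5³ · 7³ · 13² · 17⁵ = 10288106339875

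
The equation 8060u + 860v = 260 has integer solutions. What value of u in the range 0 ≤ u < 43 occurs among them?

25

Euclid: 8060 = 9·860 + 320; 860 = 2·320 + 220; 320 = 1·220 + 100; 220 = 2·100 + 20; 100 = 5·20 + 0 → gcd = 20; 260 = 20·13.
Back-substitution yields 8060·(-8) + 860·(75) = 20, so one solution is u = -8·13 = -104, v = 75·13 = 975.
Solutions in u differ by 860/20 = 43; the one in [0, 43) is -104 mod 43 = 25.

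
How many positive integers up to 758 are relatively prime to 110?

276

Prime factors of 110: 2, 5, 11. Count integers ≤ 758 divisible by none of them.
By inclusion–exclusion: 758 − ⌊758/2⌋ − ⌊758/5⌋ − ⌊758/11⌋ + ⌊758/10⌋ + ⌊758/22⌋ + ⌊758/55⌋ − ⌊758/110⌋ = 276.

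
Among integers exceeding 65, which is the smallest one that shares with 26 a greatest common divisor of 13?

91

Multiples of 13 above 65: 13·6, 13·7, … . Need the cofactor coprime to 26/13 = 2.
Checking s = 6, 7, … the first with gcd(s, 2) = 1 is s = 7, giving 91.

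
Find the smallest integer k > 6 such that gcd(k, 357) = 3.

9

gcd(k, 357) = 3 forces 3 | k; write k = 3s. Then gcd(3s, 3·119) = 3·gcd(s, 119), so need gcd(s, 119) = 1.
3s > 6 gives s ≥ 3. The least s ≥ 3 coprime to 119 is 3, so k = 3·3 = 9.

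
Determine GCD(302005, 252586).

5491

302005 = 5 · 11 · 17² · 19
252586 = 2 · 17² · 19 · 23
Common: 17² · 19 = 5491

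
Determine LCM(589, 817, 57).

75981

lcm(589, 817) = 589·817/gcd = 481213/19 = 25327
lcm(25327, 57) = 25327·57/gcd = 1443639/19 = 75981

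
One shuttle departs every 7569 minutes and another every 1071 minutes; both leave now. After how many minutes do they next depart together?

7569 = 3² · 29²; 1071 = 3² · 7 · 17
max exponents: 3² · 7 · 17 · 29² = 900711

900711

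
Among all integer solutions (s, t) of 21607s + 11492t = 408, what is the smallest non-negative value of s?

200

Reduce mod 11492: 21607s ≡ 408 (mod 11492). With g = gcd(21607, 11492) = 17 dividing 408, divide through: 1271s ≡ 24 (mod 676).
Since gcd(1271, 676) = 1, s ≡ 24·(1271)⁻¹ ≡ 200 (mod 676). Smallest non-negative: 200.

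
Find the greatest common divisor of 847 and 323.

1

847 = 7 · 11²
323 = 17 · 19
Common: 1 = 1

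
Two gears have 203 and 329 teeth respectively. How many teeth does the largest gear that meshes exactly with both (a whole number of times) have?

7

Euclid: 329 = 1·203 + 126; 203 = 1·126 + 77; 126 = 1·77 + 49; 77 = 1·49 + 28; 49 = 1·28 + 21; 28 = 1·21 + 7; 21 = 3·7 + 0. Last nonzero remainder: 7.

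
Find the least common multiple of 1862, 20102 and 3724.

1969996

1862 = 2 · 7² · 19; 20102 = 2 · 19 · 23²; 3724 = 2² · 7² · 19
lcm takes max exponent of each prime: 2² · 7² · 19 · 23² = 1969996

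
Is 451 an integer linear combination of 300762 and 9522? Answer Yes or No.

gcd(300762, 9522): 300762 = 31·9522 + 5580; 9522 = 1·5580 + 3942; 5580 = 1·3942 + 1638; 3942 = 2·1638 + 666; 1638 = 2·666 + 306; 666 = 2·306 + 54; 306 = 5·54 + 36; 54 = 1·36 + 18; 36 = 2·18 + 0 → 18
18 does not divide 451, so a solution does not exist.

No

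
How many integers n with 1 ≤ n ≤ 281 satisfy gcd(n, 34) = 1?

34 = 2·17. Inclusion–exclusion on these primes:
281 − ⌊281/2⌋ − ⌊281/17⌋ + ⌊281/34⌋ = 133

133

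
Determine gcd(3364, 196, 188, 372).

4

gcd(3364, 196): 3364 = 17·196 + 32; 196 = 6·32 + 4; 32 = 8·4 + 0 → 4
gcd(4, 188): 188 = 47·4 + 0 → 4
gcd(4, 372): 372 = 93·4 + 0 → 4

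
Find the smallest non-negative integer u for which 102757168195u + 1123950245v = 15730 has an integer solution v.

1763810

Reduce mod 1123950245: 102757168195u ≡ 15730 (mod 1123950245). With g = gcd(102757168195, 1123950245) = 605 dividing 15730, divide through: 169846559u ≡ 26 (mod 1857769).
Since gcd(169846559, 1857769) = 1, u ≡ 26·(169846559)⁻¹ ≡ 1763810 (mod 1857769). Smallest non-negative: 1763810.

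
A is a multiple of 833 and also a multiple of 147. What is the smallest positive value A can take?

2499

gcd first: 833 = 5·147 + 98; 147 = 1·98 + 49; 98 = 2·49 + 0 → gcd = 49
lcm = 833·147/gcd = 122451/49 = 2499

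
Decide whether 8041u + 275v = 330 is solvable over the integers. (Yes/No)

gcd(8041, 275): 8041 = 29·275 + 66; 275 = 4·66 + 11; 66 = 6·11 + 0 → 11
11 divides 330, so a solution exists.

Yes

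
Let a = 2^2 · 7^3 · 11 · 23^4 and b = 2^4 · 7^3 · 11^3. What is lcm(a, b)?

max exponent per prime: 2^4 · 7^3 · 11^3 · 23^4 = 2044106420048

2044106420048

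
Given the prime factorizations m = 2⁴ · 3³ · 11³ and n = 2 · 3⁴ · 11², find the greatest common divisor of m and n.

6534

min exponent per shared prime: 2 · 3³ · 11² = 6534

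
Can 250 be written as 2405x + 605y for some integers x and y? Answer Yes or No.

Yes

gcd(2405, 605): 2405 = 3·605 + 590; 605 = 1·590 + 15; 590 = 39·15 + 5; 15 = 3·5 + 0 → 5
5 divides 250, so a solution exists.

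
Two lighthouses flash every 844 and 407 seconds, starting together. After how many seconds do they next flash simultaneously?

343508

gcd first: 844 = 2·407 + 30; 407 = 13·30 + 17; 30 = 1·17 + 13; 17 = 1·13 + 4; 13 = 3·4 + 1; 4 = 4·1 + 0 → gcd = 1
lcm = 844·407/gcd = 343508/1 = 343508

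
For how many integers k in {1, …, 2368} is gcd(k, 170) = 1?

Prime factors of 170: 2, 5, 17. Count integers ≤ 2368 divisible by none of them.
By inclusion–exclusion: 2368 − ⌊2368/2⌋ − ⌊2368/5⌋ − ⌊2368/17⌋ + ⌊2368/10⌋ + ⌊2368/34⌋ + ⌊2368/85⌋ − ⌊2368/170⌋ = 891.

891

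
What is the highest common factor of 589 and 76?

589 = 19 · 31
76 = 2² · 19
Common: 19 = 19

19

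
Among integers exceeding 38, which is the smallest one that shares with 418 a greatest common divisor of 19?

57

Multiples of 19 above 38: 19·3, 19·4, … . Need the cofactor coprime to 418/19 = 22.
Checking s = 3, 4, … the first with gcd(s, 22) = 1 is s = 3, giving 57.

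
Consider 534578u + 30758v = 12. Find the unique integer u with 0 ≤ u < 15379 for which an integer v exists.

14916

Euclid: 534578 = 17·30758 + 11692; 30758 = 2·11692 + 7374; 11692 = 1·7374 + 4318; 7374 = 1·4318 + 3056; 4318 = 1·3056 + 1262; 3056 = 2·1262 + 532; 1262 = 2·532 + 198; 532 = 2·198 + 136; 198 = 1·136 + 62; 136 = 2·62 + 12; 62 = 5·12 + 2; 12 = 6·2 + 0 → gcd = 2; 12 = 2·6.
Back-substitution yields 534578·(2486) + 30758·(-43207) = 2, so one solution is u = 2486·6 = 14916, v = -43207·6 = -259242.
Solutions in u differ by 30758/2 = 15379; the one in [0, 15379) is 14916 mod 15379 = 14916.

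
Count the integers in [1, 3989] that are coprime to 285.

2016

285 = 3·5·19. Inclusion–exclusion on these primes:
3989 − ⌊3989/3⌋ − ⌊3989/5⌋ − ⌊3989/19⌋ + ⌊3989/15⌋ + ⌊3989/57⌋ + ⌊3989/95⌋ − ⌊3989/285⌋ = 2016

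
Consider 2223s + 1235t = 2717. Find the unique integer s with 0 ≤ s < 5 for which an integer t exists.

Euclid: 2223 = 1·1235 + 988; 1235 = 1·988 + 247; 988 = 4·247 + 0 → gcd = 247; 2717 = 247·11.
Back-substitution yields 2223·(-1) + 1235·(2) = 247, so one solution is s = -1·11 = -11, t = 2·11 = 22.
Solutions in s differ by 1235/247 = 5; the one in [0, 5) is -11 mod 5 = 4.

4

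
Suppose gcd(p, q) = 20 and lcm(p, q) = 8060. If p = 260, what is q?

620

Using pq = gcd(p,q)·lcm(p,q) = 20·8060 = 161200, we get q = 161200/260 = 620.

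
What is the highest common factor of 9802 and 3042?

Euclid: 9802 = 3·3042 + 676; 3042 = 4·676 + 338; 676 = 2·338 + 0. Last nonzero remainder: 338.

338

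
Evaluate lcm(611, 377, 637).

868231

611 = 13 · 47; 377 = 13 · 29; 637 = 7² · 13
lcm takes max exponent of each prime: 7² · 13 · 29 · 47 = 868231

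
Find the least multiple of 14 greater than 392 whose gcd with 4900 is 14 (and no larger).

406

4900 = 14·350. Any k with gcd(k, 4900) = 14 is a multiple of 14, say 14s, with s coprime to 350.
Need s > 392/14, so s ≥ 29. First s ≥ 29 with gcd(s, 350) = 1 is s = 29. Thus k = 14·29 = 406.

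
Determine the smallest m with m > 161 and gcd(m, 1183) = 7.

1183 = 7·169. Any m with gcd(m, 1183) = 7 is a multiple of 7, say 7s, with s coprime to 169.
Need s > 161/7, so s ≥ 24. First s ≥ 24 with gcd(s, 169) = 1 is s = 24. Thus m = 7·24 = 168.

168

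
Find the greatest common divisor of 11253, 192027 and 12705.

gcd(11253, 192027): 192027 = 17·11253 + 726; 11253 = 15·726 + 363; 726 = 2·363 + 0 → 363
gcd(363, 12705): 12705 = 35·363 + 0 → 363

363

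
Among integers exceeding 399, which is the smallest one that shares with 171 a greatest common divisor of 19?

171 = 19·9. Any k with gcd(k, 171) = 19 is a multiple of 19, say 19s, with s coprime to 9.
Need s > 399/19, so s ≥ 22. First s ≥ 22 with gcd(s, 9) = 1 is s = 22. Thus k = 19·22 = 418.

418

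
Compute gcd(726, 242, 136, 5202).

726 = 2 · 3 · 11²; 242 = 2 · 11²; 136 = 2³ · 17; 5202 = 2 · 3² · 17²
gcd takes min exponent of each prime: 2 = 2

2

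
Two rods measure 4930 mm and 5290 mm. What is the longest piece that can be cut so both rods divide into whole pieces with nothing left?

4930 = 2 · 5 · 17 · 29
5290 = 2 · 5 · 23²
Common: 2 · 5 = 10

10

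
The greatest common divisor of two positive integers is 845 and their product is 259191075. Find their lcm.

Since gcd(p,q)·lcm(p,q) = pq, lcm = 259191075/845 = 306735.

306735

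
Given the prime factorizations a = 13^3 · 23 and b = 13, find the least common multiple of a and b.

max exponent per prime: 13^3 · 23 = 50531

50531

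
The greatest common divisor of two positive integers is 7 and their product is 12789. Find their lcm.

gcd·lcm = product, so lcm = 12789/7 = 1827.

1827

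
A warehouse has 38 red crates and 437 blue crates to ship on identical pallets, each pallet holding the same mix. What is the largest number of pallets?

19

38 = 2 · 19
437 = 19 · 23
Common: 19 = 19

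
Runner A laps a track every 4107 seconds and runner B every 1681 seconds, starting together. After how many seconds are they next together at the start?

4107 = 3 · 37²; 1681 = 41²
max exponents: 3 · 37² · 41² = 6903867

6903867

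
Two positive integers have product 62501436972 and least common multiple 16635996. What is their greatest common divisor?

gcd·lcm = product, so gcd = 62501436972/16635996 = 3757.

3757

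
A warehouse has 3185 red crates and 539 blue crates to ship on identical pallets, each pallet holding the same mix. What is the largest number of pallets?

49

Euclid: 3185 = 5·539 + 490; 539 = 1·490 + 49; 490 = 10·49 + 0. Last nonzero remainder: 49.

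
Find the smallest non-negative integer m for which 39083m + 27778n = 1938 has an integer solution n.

Reduce mod 27778: 39083m ≡ 1938 (mod 27778). With g = gcd(39083, 27778) = 323 dividing 1938, divide through: 121m ≡ 6 (mod 86).
Since gcd(121, 86) = 1, m ≡ 6·(121)⁻¹ ≡ 10 (mod 86). Smallest non-negative: 10.

10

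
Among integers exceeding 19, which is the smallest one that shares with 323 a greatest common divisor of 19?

Multiples of 19 above 19: 19·2, 19·3, … . Need the cofactor coprime to 323/19 = 17.
Checking s = 2, 3, … the first with gcd(s, 17) = 1 is s = 2, giving 38.

38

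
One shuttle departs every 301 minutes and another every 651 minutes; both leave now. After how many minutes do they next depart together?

301 = 7 · 43; 651 = 3 · 7 · 31
max exponents: 3 · 7 · 31 · 43 = 27993

27993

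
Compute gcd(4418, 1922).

2

Euclid: 4418 = 2·1922 + 574; 1922 = 3·574 + 200; 574 = 2·200 + 174; 200 = 1·174 + 26; 174 = 6·26 + 18; 26 = 1·18 + 8; 18 = 2·8 + 2; 8 = 4·2 + 0. Last nonzero remainder: 2.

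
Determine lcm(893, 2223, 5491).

30195009

893 = 19 · 47; 2223 = 3² · 13 · 19; 5491 = 17² · 19
lcm takes max exponent of each prime: 3² · 13 · 17² · 19 · 47 = 30195009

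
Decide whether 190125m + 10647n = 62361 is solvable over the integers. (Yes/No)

gcd(190125, 10647): 190125 = 17·10647 + 9126; 10647 = 1·9126 + 1521; 9126 = 6·1521 + 0 → 1521
1521 divides 62361, so a solution exists.

Yes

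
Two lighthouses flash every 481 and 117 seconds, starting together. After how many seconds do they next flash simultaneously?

4329

481 = 13 · 37; 117 = 3² · 13
max exponents: 3² · 13 · 37 = 4329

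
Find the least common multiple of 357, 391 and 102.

16422

lcm(357, 391) = 357·391/gcd = 139587/17 = 8211
lcm(8211, 102) = 8211·102/gcd = 837522/51 = 16422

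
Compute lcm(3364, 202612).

gcd first: 202612 = 60·3364 + 772; 3364 = 4·772 + 276; 772 = 2·276 + 220; 276 = 1·220 + 56; 220 = 3·56 + 52; 56 = 1·52 + 4; 52 = 13·4 + 0 → gcd = 4
lcm = 3364·202612/gcd = 681586768/4 = 170396692

170396692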